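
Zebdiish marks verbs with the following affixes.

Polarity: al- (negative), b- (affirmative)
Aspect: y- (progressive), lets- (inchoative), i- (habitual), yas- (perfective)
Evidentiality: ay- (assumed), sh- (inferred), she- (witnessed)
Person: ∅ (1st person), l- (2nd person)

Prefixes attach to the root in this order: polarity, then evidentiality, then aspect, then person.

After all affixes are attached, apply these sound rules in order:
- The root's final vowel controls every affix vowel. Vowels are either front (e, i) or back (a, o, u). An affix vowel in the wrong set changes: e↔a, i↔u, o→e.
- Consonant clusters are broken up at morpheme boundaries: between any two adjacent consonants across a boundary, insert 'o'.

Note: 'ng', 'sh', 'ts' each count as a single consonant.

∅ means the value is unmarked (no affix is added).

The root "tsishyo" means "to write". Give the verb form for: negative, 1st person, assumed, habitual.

Attach polarity negative al- → altsishyo.
Attach evidentiality assumed ay- → ayaltsishyo.
Attach aspect habitual i- → iayaltsishyo.
person = 1st person: zero marking, form stays iayaltsishyo.
Apply vowel harmony: iayaltsishyo → uayaltsishyo.
Apply epenthesis: uayaltsishyo → uayalotsishyo.

uayalotsishyo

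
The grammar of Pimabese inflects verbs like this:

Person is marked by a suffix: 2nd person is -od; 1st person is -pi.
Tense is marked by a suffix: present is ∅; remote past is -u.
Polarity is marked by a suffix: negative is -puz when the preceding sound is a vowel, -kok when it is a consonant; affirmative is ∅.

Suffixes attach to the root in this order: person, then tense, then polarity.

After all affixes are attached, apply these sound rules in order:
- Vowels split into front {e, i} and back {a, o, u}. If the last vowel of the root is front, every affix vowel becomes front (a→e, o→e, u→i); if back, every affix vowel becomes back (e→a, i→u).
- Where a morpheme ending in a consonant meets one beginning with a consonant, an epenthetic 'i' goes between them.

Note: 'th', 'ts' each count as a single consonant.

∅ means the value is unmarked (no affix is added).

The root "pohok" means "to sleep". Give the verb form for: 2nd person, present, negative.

pohokodikok

Attach person 2nd person -od → pohokod.
tense = present: zero marking, form stays pohokod.
Attach polarity negative -kok (after consonant 'd') → pohokodkok.
Vowel harmony: no change.
Apply epenthesis: pohokodkok → pohokodikok.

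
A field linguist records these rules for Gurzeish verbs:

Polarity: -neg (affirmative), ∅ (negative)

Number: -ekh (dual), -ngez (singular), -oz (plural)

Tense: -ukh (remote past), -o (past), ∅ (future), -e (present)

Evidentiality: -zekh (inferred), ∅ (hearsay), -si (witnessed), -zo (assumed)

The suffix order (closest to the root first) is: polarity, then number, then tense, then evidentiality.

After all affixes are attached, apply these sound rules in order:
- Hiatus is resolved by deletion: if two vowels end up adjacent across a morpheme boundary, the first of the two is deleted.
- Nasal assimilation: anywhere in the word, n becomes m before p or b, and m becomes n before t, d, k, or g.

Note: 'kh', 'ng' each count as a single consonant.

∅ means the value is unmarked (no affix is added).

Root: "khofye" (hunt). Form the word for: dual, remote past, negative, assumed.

khofyekhukhzo

polarity = negative: zero marking, form stays khofye.
Attach number dual -ekh → khofyeekh.
Attach tense remote past -ukh → khofyeekhukh.
Attach evidentiality assumed -zo → khofyeekhukhzo.
Apply vowel deletion: khofyeekhukhzo → khofyekhukhzo.
Nasal assimilation: no change.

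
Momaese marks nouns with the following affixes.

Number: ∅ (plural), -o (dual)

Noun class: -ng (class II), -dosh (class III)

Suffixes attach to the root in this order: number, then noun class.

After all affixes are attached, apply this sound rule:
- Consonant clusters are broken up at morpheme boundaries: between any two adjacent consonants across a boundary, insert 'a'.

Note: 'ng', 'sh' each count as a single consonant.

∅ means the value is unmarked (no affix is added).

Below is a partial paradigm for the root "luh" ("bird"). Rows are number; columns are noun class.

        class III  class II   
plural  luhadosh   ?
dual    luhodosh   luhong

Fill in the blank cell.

luhang

number = plural: zero marking, form stays luh.
Attach noun class class II -ng → luhng.
Apply epenthesis: luhng → luhang.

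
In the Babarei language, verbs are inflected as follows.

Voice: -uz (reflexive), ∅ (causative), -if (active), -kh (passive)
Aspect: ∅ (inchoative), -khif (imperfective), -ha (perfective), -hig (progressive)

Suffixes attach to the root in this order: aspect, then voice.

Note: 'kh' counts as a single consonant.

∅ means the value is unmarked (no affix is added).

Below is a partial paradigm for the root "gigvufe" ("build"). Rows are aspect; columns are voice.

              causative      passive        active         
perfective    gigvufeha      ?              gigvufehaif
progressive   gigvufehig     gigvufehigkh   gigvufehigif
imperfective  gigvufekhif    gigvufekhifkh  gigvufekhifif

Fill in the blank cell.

gigvufehakh

Attach aspect perfective -ha → gigvufeha.
Attach voice passive -kh → gigvufehakh.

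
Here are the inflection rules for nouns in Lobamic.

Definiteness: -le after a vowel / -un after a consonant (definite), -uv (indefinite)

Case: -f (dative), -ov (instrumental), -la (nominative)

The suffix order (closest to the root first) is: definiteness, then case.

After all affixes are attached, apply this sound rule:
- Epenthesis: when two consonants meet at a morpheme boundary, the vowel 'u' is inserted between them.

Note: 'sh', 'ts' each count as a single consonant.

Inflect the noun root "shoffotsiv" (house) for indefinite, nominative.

shoffotsivuvula

Attach definiteness indefinite -uv → shoffotsivuv.
Attach case nominative -la → shoffotsivuvla.
Apply epenthesis: shoffotsivuvla → shoffotsivuvula.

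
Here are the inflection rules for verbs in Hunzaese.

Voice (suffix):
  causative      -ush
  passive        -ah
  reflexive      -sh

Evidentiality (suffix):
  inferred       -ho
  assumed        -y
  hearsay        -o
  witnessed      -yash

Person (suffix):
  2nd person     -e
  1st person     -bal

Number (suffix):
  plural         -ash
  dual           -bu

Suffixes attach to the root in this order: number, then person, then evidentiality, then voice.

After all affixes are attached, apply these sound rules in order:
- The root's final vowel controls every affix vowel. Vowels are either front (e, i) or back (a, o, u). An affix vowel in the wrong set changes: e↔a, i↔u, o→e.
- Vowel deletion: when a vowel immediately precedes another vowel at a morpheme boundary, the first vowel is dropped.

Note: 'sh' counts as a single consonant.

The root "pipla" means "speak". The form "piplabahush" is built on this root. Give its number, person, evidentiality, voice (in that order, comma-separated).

Segment: pipla-bu-e-ho-ush.
number: -bu → dual.
person: -e → 2nd person.
evidentiality: -ho → inferred.
voice: -ush → causative.

dual, 2nd person, inferred, causative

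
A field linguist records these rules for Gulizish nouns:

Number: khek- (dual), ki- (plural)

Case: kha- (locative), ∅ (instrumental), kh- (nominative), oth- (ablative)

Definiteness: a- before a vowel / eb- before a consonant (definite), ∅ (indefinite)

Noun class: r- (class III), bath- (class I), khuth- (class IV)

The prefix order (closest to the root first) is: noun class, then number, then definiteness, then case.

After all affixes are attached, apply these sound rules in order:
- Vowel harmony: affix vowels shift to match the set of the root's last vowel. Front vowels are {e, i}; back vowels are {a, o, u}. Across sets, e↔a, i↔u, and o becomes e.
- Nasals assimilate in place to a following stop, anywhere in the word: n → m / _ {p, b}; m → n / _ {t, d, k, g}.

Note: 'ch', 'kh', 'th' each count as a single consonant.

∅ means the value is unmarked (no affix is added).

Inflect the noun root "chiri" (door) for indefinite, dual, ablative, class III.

Attach noun class class III r- → rchiri.
Attach number dual khek- → khekrchiri.
definiteness = indefinite: zero marking, form stays khekrchiri.
Attach case ablative oth- → othkhekrchiri.
Apply vowel harmony: othkhekrchiri → ethkhekrchiri.
Nasal assimilation: no change.

ethkhekrchiri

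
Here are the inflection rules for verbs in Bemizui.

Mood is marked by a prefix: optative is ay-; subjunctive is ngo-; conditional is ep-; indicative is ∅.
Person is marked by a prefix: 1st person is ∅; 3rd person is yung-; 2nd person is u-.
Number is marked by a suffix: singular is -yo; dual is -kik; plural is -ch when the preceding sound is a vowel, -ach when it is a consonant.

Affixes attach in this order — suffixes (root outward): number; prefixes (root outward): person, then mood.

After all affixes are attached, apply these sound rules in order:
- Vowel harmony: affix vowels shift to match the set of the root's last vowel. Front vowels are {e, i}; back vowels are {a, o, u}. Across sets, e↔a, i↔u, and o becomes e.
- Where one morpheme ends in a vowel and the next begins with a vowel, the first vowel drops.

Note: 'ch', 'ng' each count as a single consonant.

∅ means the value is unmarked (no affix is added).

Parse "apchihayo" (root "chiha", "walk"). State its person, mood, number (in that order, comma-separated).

Segment: ep-chiha-yo.
person: ∅ → 1st person.
mood: ep- → conditional.
number: -yo → singular.

1st person, conditional, singular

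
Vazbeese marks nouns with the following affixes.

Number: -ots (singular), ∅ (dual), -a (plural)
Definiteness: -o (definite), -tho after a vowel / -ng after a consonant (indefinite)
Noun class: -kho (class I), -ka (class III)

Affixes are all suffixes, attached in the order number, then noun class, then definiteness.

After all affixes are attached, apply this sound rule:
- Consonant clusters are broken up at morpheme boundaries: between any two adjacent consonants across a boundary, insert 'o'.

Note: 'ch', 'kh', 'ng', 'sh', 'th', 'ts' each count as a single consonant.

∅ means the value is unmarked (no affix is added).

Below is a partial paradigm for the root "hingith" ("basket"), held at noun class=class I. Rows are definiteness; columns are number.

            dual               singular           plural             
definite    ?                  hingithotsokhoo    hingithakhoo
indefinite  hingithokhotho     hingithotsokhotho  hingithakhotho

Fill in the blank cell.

hingithokhoo

number = dual: zero marking, form stays hingith.
Attach noun class class I -kho → hingithkho.
Attach definiteness definite -o → hingithkhoo.
Apply epenthesis: hingithkhoo → hingithokhoo.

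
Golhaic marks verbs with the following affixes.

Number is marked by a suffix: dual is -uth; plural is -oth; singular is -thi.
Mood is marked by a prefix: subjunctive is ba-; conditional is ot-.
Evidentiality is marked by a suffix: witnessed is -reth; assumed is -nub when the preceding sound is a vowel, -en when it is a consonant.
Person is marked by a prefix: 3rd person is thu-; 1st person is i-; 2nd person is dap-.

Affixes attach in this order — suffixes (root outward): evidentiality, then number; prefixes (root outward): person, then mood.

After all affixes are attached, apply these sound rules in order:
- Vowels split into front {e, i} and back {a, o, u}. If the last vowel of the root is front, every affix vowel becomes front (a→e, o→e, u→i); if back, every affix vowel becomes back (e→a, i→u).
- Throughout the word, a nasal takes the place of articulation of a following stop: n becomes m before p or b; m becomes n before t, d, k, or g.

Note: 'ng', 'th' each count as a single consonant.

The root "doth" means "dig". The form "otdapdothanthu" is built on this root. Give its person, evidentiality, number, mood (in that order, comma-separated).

Segment: ot-dap-doth-en-thi.
person: dap- → 2nd person.
evidentiality: -nub/en → assumed.
number: -thi → singular.
mood: ot- → conditional.

2nd person, assumed, singular, conditional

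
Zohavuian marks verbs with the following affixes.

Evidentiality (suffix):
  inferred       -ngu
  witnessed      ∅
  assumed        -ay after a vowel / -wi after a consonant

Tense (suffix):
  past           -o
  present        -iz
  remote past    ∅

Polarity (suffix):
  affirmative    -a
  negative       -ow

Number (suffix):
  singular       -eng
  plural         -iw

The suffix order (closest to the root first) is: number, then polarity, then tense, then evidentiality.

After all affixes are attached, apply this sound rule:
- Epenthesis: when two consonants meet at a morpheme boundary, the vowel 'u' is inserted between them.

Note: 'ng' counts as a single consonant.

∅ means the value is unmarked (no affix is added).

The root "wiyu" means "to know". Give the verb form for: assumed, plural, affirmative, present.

wiyuiwaizuwi

Attach number plural -iw → wiyuiw.
Attach polarity affirmative -a → wiyuiwa.
Attach tense present -iz → wiyuiwaiz.
Attach evidentiality assumed -wi (after consonant 'z') → wiyuiwaizwi.
Apply epenthesis: wiyuiwaizwi → wiyuiwaizuwi.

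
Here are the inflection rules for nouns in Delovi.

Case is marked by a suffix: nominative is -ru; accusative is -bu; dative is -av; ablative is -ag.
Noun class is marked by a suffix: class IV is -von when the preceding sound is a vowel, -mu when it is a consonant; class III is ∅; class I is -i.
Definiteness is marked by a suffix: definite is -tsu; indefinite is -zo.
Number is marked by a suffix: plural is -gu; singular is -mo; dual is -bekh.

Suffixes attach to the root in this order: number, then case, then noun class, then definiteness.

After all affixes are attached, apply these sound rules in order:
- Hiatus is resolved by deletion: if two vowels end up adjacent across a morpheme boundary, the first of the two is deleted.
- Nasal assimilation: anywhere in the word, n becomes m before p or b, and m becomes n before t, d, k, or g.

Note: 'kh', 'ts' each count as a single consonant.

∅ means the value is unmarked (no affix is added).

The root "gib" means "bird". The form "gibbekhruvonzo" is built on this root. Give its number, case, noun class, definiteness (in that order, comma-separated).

Segment: gib-bekh-ru-von-zo.
number: -bekh → dual.
case: -ru → nominative.
noun class: -von/mu → class IV.
definiteness: -zo → indefinite.

dual, nominative, class IV, indefinite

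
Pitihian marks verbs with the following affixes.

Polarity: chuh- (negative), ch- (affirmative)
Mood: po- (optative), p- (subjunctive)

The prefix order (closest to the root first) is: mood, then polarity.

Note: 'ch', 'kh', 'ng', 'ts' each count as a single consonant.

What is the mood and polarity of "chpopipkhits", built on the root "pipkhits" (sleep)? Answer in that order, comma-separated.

optative, affirmative

Segment: ch-po-pipkhits.
mood: po- → optative.
polarity: ch- → affirmative.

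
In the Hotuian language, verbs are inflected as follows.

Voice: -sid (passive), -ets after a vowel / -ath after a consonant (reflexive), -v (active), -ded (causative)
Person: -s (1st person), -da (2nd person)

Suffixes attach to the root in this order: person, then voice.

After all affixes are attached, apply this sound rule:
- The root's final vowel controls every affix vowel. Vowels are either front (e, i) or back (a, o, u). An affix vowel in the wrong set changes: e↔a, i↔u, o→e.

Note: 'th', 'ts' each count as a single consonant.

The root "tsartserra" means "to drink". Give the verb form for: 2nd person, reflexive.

tsartserradaats

Attach person 2nd person -da → tsartserrada.
Attach voice reflexive -ets (after vowel 'a') → tsartserradaets.
Apply vowel harmony: tsartserradaets → tsartserradaats.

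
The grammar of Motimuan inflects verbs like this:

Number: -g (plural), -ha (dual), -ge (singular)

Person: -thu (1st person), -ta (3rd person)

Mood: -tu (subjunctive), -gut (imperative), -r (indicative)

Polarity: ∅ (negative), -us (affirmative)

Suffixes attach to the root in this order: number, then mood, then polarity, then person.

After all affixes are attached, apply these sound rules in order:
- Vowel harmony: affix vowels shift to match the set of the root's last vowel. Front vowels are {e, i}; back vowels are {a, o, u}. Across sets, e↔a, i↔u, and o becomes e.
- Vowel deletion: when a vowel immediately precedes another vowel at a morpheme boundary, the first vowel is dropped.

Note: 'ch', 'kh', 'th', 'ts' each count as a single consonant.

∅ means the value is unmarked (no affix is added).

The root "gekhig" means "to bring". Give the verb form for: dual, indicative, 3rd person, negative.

gekhigherte

Attach number dual -ha → gekhigha.
Attach mood indicative -r → gekhighar.
polarity = negative: zero marking, form stays gekhighar.
Attach person 3rd person -ta → gekhigharta.
Apply vowel harmony: gekhigharta → gekhigherte.
Vowel deletion: no change.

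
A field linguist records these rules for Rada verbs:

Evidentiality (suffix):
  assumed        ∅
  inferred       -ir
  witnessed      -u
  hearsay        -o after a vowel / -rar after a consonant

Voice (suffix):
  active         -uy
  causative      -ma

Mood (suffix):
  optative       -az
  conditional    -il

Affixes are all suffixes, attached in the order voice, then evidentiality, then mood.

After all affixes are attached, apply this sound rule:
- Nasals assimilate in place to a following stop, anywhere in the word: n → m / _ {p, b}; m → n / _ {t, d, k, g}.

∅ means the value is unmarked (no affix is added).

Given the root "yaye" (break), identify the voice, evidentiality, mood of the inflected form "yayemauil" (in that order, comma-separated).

Segment: yaye-ma-u-il.
voice: -ma → causative.
evidentiality: -u → witnessed.
mood: -il → conditional.

causative, witnessed, conditional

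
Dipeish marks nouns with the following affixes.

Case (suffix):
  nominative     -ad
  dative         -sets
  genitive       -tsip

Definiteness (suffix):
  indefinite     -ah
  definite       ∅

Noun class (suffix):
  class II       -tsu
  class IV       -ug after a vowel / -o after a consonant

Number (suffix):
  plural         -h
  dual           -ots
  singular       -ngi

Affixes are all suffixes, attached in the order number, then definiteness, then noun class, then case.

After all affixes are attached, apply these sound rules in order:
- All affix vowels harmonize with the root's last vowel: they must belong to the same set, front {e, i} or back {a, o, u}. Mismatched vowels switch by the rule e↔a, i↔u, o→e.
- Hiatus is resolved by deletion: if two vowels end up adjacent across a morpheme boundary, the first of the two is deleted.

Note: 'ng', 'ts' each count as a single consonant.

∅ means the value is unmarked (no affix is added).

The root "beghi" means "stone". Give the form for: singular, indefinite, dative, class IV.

beghingehesets

Attach number singular -ngi → beghingi.
Attach definiteness indefinite -ah → beghingiah.
Attach noun class class IV -o (after consonant 'h') → beghingiaho.
Attach case dative -sets → beghingiahosets.
Apply vowel harmony: beghingiahosets → beghingiehesets.
Apply vowel deletion: beghingiehesets → beghingehesets.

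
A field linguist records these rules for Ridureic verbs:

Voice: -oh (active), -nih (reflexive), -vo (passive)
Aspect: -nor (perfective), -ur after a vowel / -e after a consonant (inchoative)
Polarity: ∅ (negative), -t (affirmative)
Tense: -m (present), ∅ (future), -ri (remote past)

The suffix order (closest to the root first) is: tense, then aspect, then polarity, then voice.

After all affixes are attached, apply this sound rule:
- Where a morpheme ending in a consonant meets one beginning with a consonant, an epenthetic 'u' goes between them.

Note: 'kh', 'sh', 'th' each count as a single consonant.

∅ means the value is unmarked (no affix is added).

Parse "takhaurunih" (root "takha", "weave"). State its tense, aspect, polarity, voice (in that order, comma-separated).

Segment: takha-ur-nih.
tense: ∅ → future.
aspect: -ur/e → inchoative.
polarity: ∅ → negative.
voice: -nih → reflexive.

future, inchoative, negative, reflexive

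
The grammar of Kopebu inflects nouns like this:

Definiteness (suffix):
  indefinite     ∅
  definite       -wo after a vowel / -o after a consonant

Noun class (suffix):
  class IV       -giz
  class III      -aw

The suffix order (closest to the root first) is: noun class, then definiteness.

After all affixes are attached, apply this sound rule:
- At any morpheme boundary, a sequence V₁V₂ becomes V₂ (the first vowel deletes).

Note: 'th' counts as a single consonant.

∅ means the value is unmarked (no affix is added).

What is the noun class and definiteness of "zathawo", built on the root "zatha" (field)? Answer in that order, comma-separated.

Segment: zatha-aw-o.
noun class: -aw → class III.
definiteness: -wo/o → definite.

class III, definite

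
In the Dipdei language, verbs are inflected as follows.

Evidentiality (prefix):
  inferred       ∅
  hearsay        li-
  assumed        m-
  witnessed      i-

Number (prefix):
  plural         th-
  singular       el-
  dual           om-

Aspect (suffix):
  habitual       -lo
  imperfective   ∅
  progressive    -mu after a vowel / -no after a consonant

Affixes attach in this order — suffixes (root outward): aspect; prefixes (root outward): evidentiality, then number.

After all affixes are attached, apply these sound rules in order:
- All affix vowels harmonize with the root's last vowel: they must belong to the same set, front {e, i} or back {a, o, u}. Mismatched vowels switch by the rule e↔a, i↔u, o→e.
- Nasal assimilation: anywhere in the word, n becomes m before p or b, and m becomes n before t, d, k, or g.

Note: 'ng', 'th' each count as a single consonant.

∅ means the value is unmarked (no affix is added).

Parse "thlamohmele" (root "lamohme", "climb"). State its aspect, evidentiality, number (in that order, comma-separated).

habitual, inferred, plural

Segment: th-lamohme-lo.
aspect: -lo → habitual.
evidentiality: ∅ → inferred.
number: th- → plural.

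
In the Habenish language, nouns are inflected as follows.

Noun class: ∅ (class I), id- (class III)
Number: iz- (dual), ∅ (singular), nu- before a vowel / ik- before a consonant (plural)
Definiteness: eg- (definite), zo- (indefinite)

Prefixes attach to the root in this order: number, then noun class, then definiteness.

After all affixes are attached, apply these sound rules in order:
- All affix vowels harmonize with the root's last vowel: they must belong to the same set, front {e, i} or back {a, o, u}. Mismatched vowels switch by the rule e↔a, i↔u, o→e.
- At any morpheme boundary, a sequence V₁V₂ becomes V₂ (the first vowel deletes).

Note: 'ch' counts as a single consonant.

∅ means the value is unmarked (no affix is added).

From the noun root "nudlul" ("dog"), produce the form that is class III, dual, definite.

aguduznudlul

Attach number dual iz- → iznudlul.
Attach noun class class III id- → idiznudlul.
Attach definiteness definite eg- → egidiznudlul.
Apply vowel harmony: egidiznudlul → aguduznudlul.
Vowel deletion: no change.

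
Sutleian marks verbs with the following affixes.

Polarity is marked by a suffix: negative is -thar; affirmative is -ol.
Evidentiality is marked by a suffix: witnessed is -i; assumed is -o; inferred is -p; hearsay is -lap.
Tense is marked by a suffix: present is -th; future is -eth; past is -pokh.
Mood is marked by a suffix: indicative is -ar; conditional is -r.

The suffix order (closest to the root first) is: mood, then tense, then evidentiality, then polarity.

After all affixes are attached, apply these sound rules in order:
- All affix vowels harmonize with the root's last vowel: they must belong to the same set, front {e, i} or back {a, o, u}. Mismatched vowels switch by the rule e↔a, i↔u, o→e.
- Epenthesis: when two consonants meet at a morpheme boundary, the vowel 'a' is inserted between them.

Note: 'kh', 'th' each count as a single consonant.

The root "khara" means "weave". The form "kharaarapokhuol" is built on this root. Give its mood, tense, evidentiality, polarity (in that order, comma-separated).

indicative, past, witnessed, affirmative

Segment: khara-ar-pokh-i-ol.
mood: -ar → indicative.
tense: -pokh → past.
evidentiality: -i → witnessed.
polarity: -ol → affirmative.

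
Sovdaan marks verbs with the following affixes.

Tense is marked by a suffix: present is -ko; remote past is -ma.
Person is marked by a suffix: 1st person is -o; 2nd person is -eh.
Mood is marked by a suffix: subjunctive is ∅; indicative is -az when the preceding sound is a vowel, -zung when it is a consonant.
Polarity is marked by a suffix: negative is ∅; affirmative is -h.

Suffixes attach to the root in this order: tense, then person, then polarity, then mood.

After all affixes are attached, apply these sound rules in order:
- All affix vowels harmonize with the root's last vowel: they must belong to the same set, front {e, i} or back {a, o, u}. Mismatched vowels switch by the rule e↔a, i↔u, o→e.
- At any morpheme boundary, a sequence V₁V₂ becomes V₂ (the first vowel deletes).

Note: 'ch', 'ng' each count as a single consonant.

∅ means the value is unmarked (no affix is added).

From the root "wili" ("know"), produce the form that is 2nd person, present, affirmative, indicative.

wilikehhzing

Attach tense present -ko → wiliko.
Attach person 2nd person -eh → wilikoeh.
Attach polarity affirmative -h → wilikoehh.
Attach mood indicative -zung (after consonant 'h') → wilikoehhzung.
Apply vowel harmony: wilikoehhzung → wilikeehhzing.
Apply vowel deletion: wilikeehhzing → wilikehhzing.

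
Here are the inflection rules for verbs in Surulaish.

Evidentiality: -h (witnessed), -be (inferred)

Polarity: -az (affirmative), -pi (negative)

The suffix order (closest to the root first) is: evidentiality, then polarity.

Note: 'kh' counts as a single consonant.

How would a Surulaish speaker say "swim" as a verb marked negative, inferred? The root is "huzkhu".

Attach evidentiality inferred -be → huzkhube.
Attach polarity negative -pi → huzkhubepi.

huzkhubepi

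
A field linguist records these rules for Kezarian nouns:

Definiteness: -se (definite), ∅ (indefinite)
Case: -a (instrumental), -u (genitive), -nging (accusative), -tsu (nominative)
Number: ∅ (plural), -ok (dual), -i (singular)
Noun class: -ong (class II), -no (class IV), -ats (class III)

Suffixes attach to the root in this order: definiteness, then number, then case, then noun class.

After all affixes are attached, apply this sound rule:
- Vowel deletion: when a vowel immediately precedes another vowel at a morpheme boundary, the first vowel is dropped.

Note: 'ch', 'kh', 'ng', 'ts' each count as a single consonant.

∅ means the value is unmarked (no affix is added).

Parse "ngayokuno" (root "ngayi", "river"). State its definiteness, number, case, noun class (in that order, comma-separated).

Segment: ngayi-ok-u-no.
definiteness: ∅ → indefinite.
number: -ok → dual.
case: -u → genitive.
noun class: -no → class IV.

indefinite, dual, genitive, class IV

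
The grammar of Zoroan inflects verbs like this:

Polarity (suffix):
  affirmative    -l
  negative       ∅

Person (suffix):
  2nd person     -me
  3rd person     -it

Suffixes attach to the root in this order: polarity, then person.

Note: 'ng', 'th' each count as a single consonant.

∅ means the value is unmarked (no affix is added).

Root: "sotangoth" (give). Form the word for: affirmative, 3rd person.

Attach polarity affirmative -l → sotangothl.
Attach person 3rd person -it → sotangothlit.

sotangothlit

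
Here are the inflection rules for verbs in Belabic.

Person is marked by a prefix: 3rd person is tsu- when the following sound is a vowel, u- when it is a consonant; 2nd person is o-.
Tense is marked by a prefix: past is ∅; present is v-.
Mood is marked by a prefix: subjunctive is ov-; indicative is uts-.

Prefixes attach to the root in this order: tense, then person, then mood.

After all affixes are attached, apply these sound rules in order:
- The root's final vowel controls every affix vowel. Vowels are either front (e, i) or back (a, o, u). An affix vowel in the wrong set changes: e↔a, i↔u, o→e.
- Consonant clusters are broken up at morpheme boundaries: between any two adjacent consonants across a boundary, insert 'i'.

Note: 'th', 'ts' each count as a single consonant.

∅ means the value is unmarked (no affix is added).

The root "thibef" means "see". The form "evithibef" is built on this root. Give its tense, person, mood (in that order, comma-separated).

past, 3rd person, subjunctive

Segment: ov-u-thibef.
tense: ∅ → past.
person: tsu/u- → 3rd person.
mood: ov- → subjunctive.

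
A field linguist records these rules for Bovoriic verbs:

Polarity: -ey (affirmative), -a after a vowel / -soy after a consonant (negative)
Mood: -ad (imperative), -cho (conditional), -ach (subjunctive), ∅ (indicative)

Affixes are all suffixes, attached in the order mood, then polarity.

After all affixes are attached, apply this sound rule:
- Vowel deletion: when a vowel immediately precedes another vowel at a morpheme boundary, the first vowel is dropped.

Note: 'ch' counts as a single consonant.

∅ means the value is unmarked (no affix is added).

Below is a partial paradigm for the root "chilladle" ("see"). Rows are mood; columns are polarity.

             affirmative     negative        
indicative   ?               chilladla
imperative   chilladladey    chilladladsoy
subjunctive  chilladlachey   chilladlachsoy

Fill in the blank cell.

mood = indicative: zero marking, form stays chilladle.
Attach polarity affirmative -ey → chilladleey.
Apply vowel deletion: chilladleey → chilladley.

chilladley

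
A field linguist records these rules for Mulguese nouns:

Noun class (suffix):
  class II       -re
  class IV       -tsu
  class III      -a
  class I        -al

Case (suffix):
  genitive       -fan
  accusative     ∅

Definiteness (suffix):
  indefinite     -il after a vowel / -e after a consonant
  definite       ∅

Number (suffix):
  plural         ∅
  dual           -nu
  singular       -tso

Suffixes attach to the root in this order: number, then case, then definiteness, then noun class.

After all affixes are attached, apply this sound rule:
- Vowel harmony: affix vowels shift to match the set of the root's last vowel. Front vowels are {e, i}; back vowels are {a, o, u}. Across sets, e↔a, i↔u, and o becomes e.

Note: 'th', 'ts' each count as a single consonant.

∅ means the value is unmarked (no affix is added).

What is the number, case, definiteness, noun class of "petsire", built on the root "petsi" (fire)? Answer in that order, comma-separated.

plural, accusative, definite, class II

Segment: petsi-re.
number: ∅ → plural.
case: ∅ → accusative.
definiteness: ∅ → definite.
noun class: -re → class II.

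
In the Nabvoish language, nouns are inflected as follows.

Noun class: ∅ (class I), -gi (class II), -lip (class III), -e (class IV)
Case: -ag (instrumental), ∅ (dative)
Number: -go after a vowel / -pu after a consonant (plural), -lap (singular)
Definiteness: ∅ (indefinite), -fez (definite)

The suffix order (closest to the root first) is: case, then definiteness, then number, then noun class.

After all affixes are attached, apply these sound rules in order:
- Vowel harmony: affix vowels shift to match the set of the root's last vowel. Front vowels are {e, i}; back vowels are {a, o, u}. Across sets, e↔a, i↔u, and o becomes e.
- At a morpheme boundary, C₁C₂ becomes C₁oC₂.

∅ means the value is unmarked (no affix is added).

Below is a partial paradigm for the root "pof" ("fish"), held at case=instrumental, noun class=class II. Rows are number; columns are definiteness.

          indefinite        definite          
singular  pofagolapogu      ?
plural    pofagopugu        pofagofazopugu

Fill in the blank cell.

Attach case instrumental -ag → pofag.
Attach definiteness definite -fez → pofagfez.
Attach number singular -lap → pofagfezlap.
Attach noun class class II -gi → pofagfezlapgi.
Apply vowel harmony: pofagfezlapgi → pofagfazlapgu.
Apply epenthesis: pofagfazlapgu → pofagofazolapogu.

pofagofazolapogu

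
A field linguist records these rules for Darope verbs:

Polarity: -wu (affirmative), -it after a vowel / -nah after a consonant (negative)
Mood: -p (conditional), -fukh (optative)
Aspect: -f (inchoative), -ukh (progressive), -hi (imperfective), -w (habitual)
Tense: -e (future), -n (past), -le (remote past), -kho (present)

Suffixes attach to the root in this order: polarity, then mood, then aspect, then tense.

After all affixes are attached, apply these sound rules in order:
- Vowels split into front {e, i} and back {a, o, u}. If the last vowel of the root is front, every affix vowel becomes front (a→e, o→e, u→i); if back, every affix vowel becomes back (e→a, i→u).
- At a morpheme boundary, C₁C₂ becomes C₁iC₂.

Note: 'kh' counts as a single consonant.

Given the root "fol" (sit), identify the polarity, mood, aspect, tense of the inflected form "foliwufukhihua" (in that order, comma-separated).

affirmative, optative, imperfective, future

Segment: fol-wu-fukh-hi-e.
polarity: -wu → affirmative.
mood: -fukh → optative.
aspect: -hi → imperfective.
tense: -e → future.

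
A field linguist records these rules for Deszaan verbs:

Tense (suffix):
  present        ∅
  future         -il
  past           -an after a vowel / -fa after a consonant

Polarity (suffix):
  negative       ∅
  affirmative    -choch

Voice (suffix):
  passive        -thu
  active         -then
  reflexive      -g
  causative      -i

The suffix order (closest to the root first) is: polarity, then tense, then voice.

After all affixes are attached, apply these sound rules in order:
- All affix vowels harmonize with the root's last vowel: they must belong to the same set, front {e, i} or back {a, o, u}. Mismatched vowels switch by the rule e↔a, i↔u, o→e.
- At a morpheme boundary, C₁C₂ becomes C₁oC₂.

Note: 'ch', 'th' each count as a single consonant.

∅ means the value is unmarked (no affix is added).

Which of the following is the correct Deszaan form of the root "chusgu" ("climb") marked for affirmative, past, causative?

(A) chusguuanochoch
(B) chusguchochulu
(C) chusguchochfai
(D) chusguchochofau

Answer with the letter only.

D

Attach polarity affirmative -choch → chusguchoch.
Attach tense past -fa (after consonant 'ch') → chusguchochfa.
Attach voice causative -i → chusguchochfai.
Apply vowel harmony: chusguchochfai → chusguchochfau.
Apply epenthesis: chusguchochfau → chusguchochofau.
So the correct form is chusguchochofau, option (D).
(B) chusguchochulu is wrong: it uses future instead of past for tense.
(A) chusguuanochoch is wrong: it has the affixes in the wrong order.
(C) chusguchochfai is wrong: it fails to apply the sound rule(s).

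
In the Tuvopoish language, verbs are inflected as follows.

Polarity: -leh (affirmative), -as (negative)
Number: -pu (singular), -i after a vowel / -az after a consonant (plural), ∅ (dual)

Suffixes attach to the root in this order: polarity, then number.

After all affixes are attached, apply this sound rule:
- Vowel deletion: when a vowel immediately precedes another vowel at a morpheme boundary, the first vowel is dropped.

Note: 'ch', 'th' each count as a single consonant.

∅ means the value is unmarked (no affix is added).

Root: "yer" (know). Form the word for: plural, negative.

yerasaz

Attach polarity negative -as → yeras.
Attach number plural -az (after consonant 's') → yerasaz.
Vowel deletion: no change.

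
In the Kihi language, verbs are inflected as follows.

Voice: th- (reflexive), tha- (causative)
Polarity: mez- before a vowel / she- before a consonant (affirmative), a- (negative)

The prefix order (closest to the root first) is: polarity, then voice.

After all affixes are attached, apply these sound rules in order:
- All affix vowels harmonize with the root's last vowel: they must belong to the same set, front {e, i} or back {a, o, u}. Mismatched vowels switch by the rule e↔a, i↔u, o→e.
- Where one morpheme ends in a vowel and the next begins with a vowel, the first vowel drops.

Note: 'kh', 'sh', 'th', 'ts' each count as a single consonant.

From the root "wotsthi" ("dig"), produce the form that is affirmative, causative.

theshewotsthi

Attach polarity affirmative she- (before consonant 'w') → shewotsthi.
Attach voice causative tha- → thashewotsthi.
Apply vowel harmony: thashewotsthi → theshewotsthi.
Vowel deletion: no change.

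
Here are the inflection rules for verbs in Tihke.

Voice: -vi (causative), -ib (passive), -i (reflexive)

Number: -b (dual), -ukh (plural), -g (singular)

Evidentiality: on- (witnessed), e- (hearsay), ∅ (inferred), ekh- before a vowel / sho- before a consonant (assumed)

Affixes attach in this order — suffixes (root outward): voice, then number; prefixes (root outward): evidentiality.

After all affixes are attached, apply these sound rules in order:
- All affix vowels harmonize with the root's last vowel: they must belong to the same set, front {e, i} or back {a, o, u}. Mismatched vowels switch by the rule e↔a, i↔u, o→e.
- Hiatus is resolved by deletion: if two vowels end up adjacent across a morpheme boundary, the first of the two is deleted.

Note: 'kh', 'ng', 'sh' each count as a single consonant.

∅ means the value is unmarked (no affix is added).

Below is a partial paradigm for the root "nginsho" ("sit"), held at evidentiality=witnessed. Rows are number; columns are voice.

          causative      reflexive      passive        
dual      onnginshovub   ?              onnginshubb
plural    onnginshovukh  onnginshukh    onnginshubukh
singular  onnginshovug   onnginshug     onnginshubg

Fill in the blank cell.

onnginshub

Attach evidentiality witnessed on- → onnginsho.
Attach voice reflexive -i → onnginshoi.
Attach number dual -b → onnginshoib.
Apply vowel harmony: onnginshoib → onnginshoub.
Apply vowel deletion: onnginshoub → onnginshub.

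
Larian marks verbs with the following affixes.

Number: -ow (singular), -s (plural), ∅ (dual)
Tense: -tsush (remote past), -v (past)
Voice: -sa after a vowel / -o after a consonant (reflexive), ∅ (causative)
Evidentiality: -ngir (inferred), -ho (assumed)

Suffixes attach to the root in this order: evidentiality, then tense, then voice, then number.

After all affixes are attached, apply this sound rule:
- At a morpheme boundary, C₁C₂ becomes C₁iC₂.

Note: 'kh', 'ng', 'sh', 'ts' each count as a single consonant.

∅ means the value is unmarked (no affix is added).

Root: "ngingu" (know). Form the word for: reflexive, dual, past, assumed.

Attach evidentiality assumed -ho → nginguho.
Attach tense past -v → nginguhov.
Attach voice reflexive -o (after consonant 'v') → nginguhovo.
number = dual: zero marking, form stays nginguhovo.
Epenthesis: no change.

nginguhovo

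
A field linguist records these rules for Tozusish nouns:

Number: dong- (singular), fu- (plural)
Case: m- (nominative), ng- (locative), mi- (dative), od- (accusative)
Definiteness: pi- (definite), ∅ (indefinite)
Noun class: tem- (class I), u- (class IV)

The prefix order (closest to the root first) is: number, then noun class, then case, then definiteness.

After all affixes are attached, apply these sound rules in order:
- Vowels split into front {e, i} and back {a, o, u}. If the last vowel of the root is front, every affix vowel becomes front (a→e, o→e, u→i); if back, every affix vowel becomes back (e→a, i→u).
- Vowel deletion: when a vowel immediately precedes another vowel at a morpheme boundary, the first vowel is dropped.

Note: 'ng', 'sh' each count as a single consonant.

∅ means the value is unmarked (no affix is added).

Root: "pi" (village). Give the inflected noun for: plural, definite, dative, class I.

pimitemfipi

Attach number plural fu- → fupi.
Attach noun class class I tem- → temfupi.
Attach case dative mi- → mitemfupi.
Attach definiteness definite pi- → pimitemfupi.
Apply vowel harmony: pimitemfupi → pimitemfipi.
Vowel deletion: no change.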